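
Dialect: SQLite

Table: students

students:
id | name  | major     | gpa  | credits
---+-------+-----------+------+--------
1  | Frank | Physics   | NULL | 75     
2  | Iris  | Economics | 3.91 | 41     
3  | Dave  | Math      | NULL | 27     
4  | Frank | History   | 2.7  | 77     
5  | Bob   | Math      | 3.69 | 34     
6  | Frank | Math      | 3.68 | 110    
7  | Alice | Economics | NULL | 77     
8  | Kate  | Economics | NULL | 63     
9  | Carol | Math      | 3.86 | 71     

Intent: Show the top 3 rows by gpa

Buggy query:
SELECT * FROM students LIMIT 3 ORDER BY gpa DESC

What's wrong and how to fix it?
Bug: LIMIT must come after ORDER BY

Fix: Swap the clauses: ORDER BY first, then LIMIT

Corrected query:
SELECT * FROM students ORDER BY gpa DESC LIMIT 3

Result:
id | name  | major     | gpa  | credits
---+-------+-----------+------+--------
2  | Iris  | Economics | 3.91 | 41     
9  | Carol | Math      | 3.86 | 71     
5  | Bob   | Math      | 3.69 | 34     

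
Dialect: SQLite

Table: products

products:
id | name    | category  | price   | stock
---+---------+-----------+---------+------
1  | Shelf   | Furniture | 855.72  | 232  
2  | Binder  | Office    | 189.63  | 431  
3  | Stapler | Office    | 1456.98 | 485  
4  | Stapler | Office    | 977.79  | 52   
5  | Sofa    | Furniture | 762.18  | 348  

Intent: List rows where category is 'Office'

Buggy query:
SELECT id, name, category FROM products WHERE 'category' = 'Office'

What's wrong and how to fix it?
Bug: 'category' in single quotes is a string literal, not the column; the comparison is literal-vs-literal and never true

Fix: Reference the column as category without single quotes

Corrected query:
SELECT id, name, category FROM products WHERE category = 'Office'

Result:
id | name    | category
---+---------+---------
2  | Binder  | Office  
3  | Stapler | Office  
4  | Stapler | Office  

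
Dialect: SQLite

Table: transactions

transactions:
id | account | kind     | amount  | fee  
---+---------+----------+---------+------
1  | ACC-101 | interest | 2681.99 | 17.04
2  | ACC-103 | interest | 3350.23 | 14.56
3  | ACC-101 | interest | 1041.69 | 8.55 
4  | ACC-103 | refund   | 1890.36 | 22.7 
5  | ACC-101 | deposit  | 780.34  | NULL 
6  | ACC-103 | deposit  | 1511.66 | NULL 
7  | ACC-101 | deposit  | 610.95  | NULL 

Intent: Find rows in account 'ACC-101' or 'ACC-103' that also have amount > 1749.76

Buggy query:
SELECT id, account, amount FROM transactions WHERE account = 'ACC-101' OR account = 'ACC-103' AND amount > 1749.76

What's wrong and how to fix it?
Bug: AND binds tighter than OR, so this parses as account = 'ACC-101' OR (account = 'ACC-103' AND amount > 1749.76)

Fix: Group the OR with parentheses (or use IN), then AND the threshold

Corrected query:
SELECT id, account, amount FROM transactions WHERE (account = 'ACC-101' OR account = 'ACC-103') AND amount > 1749.76

Result:
id | account | amount 
---+---------+--------
1  | ACC-101 | 2681.99
2  | ACC-103 | 3350.23
4  | ACC-103 | 1890.36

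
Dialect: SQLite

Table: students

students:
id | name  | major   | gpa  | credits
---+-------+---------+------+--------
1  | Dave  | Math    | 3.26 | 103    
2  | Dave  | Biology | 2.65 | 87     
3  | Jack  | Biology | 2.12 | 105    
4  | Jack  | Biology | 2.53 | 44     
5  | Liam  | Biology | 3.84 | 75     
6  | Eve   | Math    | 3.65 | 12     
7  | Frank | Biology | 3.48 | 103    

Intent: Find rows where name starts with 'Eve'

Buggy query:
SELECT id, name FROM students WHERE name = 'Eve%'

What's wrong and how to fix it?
Bug: Wildcards only work with LIKE; '=' treats '%' as a literal character

Fix: Replace '=' with LIKE so 'Eve%' is treated as a pattern

Corrected query:
SELECT id, name FROM students WHERE name LIKE 'Eve%'

Result:
id | name
---+-----
6  | Eve 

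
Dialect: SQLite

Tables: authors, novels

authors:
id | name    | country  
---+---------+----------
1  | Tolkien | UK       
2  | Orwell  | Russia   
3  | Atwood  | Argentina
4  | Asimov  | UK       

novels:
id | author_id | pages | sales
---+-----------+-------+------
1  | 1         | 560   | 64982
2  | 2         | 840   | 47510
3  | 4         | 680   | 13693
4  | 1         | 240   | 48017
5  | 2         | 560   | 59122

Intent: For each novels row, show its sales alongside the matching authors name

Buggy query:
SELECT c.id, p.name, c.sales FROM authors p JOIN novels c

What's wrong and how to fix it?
Bug: JOIN with no ON clause produces a cartesian product; every novels row pairs with every authors row

Fix: Add ON c.author_id = p.id to the JOIN

Corrected query:
SELECT c.id, p.name, c.sales FROM authors p JOIN novels c ON c.author_id = p.id

Result:
id | name    | sales
---+---------+------
1  | Tolkien | 64982
2  | Orwell  | 47510
3  | Asimov  | 13693
4  | Tolkien | 48017
5  | Orwell  | 59122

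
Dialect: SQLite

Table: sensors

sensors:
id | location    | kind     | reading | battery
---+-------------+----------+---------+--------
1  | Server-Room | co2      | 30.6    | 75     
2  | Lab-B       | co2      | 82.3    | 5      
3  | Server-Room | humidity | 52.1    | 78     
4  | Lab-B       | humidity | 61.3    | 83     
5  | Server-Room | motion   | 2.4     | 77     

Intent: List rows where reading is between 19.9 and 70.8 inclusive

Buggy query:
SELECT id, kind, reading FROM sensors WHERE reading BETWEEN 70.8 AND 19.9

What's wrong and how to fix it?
Bug: BETWEEN expects the lower bound first; with 70.8 AND 19.9 the range is empty

Fix: Swap the bounds so the smaller value comes first

Corrected query:
SELECT id, kind, reading FROM sensors WHERE reading BETWEEN 19.9 AND 70.8

Result:
id | kind     | reading
---+----------+--------
1  | co2      | 30.6   
3  | humidity | 52.1   
4  | humidity | 61.3   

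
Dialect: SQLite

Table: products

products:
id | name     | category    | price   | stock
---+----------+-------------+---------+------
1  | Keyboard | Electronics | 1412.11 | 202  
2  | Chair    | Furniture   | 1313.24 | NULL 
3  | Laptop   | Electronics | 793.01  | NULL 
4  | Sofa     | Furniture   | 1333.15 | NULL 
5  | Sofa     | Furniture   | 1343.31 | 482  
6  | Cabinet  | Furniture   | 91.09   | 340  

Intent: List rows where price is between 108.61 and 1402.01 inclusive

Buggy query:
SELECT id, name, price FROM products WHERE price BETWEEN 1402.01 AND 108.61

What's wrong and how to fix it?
Bug: The bounds are reversed; BETWEEN a AND b requires a <= b to match anything

Fix: Write BETWEEN 108.61 AND 1402.01

Corrected query:
SELECT id, name, price FROM products WHERE price BETWEEN 108.61 AND 1402.01

Result:
id | name   | price  
---+--------+--------
2  | Chair  | 1313.24
3  | Laptop | 793.01 
4  | Sofa   | 1333.15
5  | Sofa   | 1343.31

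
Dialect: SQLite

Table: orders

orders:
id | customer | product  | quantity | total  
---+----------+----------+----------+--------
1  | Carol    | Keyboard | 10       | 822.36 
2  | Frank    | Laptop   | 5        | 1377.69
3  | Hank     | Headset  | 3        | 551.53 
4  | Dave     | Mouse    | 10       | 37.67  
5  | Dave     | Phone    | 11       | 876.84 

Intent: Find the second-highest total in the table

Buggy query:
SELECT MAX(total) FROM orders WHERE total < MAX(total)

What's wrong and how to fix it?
Bug: MAX(total) on the right of the comparison is an aggregate-in-WHERE error

Fix: Compute the overall MAX in a subquery, then take MAX of rows below it

Corrected query:
SELECT MAX(total) FROM orders WHERE total < (SELECT MAX(total) FROM orders)

Result:
MAX(total)
----------
876.84    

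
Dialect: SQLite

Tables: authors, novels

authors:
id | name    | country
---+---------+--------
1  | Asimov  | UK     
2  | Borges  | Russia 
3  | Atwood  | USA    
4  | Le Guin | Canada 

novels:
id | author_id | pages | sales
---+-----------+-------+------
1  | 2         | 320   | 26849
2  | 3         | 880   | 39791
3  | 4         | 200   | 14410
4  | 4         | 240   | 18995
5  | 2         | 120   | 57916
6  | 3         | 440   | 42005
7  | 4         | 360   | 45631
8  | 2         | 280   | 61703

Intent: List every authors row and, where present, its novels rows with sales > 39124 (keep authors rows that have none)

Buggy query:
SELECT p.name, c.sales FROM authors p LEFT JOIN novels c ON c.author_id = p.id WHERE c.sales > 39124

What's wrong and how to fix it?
Bug: A WHERE condition on the right-hand table after LEFT JOIN drops unmatched parents

Fix: Move the right-table condition into the ON clause so unmatched parents are kept

Corrected query:
SELECT p.name, c.sales FROM authors p LEFT JOIN novels c ON c.author_id = p.id AND c.sales > 39124

Result:
name    | sales
--------+------
Asimov  | NULL 
Borges  | 57916
Borges  | 61703
Atwood  | 39791
Atwood  | 42005
Le Guin | 45631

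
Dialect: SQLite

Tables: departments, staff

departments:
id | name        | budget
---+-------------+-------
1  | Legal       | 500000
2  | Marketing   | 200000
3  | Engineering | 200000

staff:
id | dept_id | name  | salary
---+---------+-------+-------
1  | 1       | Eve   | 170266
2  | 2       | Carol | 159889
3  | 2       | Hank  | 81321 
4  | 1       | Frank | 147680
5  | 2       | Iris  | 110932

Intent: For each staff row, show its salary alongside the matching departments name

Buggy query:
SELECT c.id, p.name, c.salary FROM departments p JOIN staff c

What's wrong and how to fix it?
Bug: JOIN with no ON clause produces a cartesian product; every staff row pairs with every departments row

Fix: Add ON c.dept_id = p.id to the JOIN

Corrected query:
SELECT c.id, p.name, c.salary FROM departments p JOIN staff c ON c.dept_id = p.id

Result:
id | name      | salary
---+-----------+-------
1  | Legal     | 170266
2  | Marketing | 159889
3  | Marketing | 81321 
4  | Legal     | 147680
5  | Marketing | 110932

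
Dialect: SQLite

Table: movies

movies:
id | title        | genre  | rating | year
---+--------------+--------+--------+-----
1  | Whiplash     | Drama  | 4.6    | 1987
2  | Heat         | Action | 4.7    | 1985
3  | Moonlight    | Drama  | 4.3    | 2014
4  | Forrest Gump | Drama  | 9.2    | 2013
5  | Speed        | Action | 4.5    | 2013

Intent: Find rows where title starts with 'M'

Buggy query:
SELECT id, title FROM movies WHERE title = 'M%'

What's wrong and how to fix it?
Bug: '=' compares the literal string including the % character; pattern matching needs LIKE

Fix: Replace '=' with LIKE so 'M%' is treated as a pattern

Corrected query:
SELECT id, title FROM movies WHERE title LIKE 'M%'

Result:
id | title    
---+----------
3  | Moonlight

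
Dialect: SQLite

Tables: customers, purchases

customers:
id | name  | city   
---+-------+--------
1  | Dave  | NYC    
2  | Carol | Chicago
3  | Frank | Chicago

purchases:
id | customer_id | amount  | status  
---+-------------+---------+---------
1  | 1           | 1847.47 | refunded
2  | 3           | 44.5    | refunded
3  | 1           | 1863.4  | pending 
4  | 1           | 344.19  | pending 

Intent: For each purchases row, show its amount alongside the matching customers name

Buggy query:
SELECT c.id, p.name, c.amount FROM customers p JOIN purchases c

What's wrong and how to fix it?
Bug: Missing join condition: each purchases row is matched to all customers rows instead of just its own

Fix: Add ON c.customer_id = p.id to the JOIN

Corrected query:
SELECT c.id, p.name, c.amount FROM customers p JOIN purchases c ON c.customer_id = p.id

Result:
id | name  | amount 
---+-------+--------
1  | Dave  | 1847.47
2  | Frank | 44.5   
3  | Dave  | 1863.4 
4  | Dave  | 344.19 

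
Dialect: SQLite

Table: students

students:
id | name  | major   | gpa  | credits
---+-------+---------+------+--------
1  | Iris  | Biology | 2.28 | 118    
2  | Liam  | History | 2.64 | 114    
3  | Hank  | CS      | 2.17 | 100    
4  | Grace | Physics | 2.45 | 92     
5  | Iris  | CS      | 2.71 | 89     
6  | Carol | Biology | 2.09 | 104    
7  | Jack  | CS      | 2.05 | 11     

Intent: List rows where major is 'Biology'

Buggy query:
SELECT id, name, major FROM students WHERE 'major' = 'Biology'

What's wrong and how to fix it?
Bug: Single quotes denote string literals in SQL; the column name is being compared as a constant string

Fix: Remove the quotes around the column name (or use double quotes for an identifier)

Corrected query:
SELECT id, name, major FROM students WHERE major = 'Biology'

Result:
id | name  | major  
---+-------+--------
1  | Iris  | Biology
6  | Carol | Biology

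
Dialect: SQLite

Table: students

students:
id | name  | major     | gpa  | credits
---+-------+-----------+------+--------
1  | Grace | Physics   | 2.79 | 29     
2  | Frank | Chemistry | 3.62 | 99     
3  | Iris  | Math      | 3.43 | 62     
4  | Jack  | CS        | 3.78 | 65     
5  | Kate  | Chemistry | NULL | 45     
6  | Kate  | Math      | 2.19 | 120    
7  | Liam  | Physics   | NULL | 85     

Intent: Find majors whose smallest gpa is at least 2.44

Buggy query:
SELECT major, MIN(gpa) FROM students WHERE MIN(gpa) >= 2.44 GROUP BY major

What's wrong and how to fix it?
Bug: Aggregates like MIN are computed per group after WHERE runs

Fix: Replace WHERE with HAVING after the GROUP BY

Corrected query:
SELECT major, MIN(gpa) FROM students GROUP BY major HAVING MIN(gpa) >= 2.44

Result:
major     | MIN(gpa)
----------+---------
CS        | 3.78    
Chemistry | 3.62    
Physics   | 2.79    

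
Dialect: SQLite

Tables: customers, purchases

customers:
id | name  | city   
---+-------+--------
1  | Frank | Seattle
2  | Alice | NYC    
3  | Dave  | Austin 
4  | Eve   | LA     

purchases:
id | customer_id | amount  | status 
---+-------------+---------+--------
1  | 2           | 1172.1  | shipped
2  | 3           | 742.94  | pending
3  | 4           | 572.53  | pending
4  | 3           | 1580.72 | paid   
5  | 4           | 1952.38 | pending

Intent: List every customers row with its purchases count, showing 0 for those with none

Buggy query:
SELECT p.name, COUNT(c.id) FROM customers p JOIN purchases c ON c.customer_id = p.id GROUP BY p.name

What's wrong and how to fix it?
Bug: An inner join excludes parents with zero children

Fix: Use LEFT JOIN so parents without children still appear (COUNT(c.id) gives 0)

Corrected query:
SELECT p.name, COUNT(c.id) FROM customers p LEFT JOIN purchases c ON c.customer_id = p.id GROUP BY p.name

Result:
name  | COUNT(c.id)
------+------------
Alice | 1          
Dave  | 2          
Eve   | 2          
Frank | 0          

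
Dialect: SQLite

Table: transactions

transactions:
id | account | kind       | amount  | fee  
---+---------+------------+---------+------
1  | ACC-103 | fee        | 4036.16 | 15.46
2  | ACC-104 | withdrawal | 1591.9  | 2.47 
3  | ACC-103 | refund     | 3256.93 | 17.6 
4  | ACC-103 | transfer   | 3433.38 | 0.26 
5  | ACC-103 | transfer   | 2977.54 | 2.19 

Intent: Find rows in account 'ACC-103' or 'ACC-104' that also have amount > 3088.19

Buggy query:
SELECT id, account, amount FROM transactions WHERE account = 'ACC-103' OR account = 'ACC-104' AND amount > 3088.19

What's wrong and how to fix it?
Bug: AND binds tighter than OR, so this parses as account = 'ACC-103' OR (account = 'ACC-104' AND amount > 3088.19)

Fix: Group the OR with parentheses (or use IN), then AND the threshold

Corrected query:
SELECT id, account, amount FROM transactions WHERE (account = 'ACC-103' OR account = 'ACC-104') AND amount > 3088.19

Result:
id | account | amount 
---+---------+--------
1  | ACC-103 | 4036.16
3  | ACC-103 | 3256.93
4  | ACC-103 | 3433.38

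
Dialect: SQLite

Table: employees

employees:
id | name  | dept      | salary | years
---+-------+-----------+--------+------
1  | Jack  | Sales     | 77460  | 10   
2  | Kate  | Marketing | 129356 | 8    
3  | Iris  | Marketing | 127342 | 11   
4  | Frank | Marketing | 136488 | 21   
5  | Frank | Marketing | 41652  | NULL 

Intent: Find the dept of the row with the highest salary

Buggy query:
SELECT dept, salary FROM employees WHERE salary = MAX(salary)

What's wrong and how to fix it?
Bug: MAX(salary) is an aggregate and cannot be used directly in WHERE

Fix: Use a subquery: WHERE salary = (SELECT MAX(salary) FROM employees)

Corrected query:
SELECT dept, salary FROM employees WHERE salary = (SELECT MAX(salary) FROM employees)

Result:
dept      | salary
----------+-------
Marketing | 136488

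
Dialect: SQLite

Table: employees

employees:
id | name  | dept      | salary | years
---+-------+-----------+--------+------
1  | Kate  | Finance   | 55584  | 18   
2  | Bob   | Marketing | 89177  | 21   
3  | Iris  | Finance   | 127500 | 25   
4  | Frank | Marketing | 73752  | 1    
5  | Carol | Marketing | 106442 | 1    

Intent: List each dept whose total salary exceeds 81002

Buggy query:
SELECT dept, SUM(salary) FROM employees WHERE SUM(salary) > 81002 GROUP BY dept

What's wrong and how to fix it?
Bug: WHERE runs before GROUP BY, so aggregates aren't available there

Fix: Move the aggregate condition to a HAVING clause

Corrected query:
SELECT dept, SUM(salary) FROM employees GROUP BY dept HAVING SUM(salary) > 81002

Result:
dept      | SUM(salary)
----------+------------
Finance   | 183084     
Marketing | 269371     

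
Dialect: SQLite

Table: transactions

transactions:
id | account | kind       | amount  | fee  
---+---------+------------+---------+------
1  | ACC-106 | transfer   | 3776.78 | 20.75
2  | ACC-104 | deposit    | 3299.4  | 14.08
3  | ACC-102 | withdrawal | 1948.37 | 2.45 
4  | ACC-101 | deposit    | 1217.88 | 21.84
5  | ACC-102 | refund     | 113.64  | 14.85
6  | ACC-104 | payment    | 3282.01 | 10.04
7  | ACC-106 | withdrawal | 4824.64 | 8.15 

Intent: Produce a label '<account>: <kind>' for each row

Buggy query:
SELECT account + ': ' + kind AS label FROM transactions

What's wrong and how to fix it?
Bug: SQLite uses || for string concatenation; + coerces text to numbers (yielding 0)

Fix: Use the || operator for string concatenation

Corrected query:
SELECT account || ': ' || kind AS label FROM transactions

Result:
label              
-------------------
ACC-106: transfer  
ACC-104: deposit   
ACC-102: withdrawal
ACC-101: deposit   
ACC-102: refund    
ACC-104: payment   
ACC-106: withdrawal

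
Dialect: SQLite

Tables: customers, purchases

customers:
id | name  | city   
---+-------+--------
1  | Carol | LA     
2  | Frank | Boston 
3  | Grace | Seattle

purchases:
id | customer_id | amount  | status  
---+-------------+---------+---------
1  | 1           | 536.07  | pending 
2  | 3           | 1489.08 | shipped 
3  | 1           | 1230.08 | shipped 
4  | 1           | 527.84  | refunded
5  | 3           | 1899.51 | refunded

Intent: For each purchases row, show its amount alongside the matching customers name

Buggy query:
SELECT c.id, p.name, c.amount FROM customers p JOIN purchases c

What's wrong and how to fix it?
Bug: Missing join condition: each purchases row is matched to all customers rows instead of just its own

Fix: Add ON c.customer_id = p.id to the JOIN

Corrected query:
SELECT c.id, p.name, c.amount FROM customers p JOIN purchases c ON c.customer_id = p.id

Result:
id | name  | amount 
---+-------+--------
1  | Carol | 536.07 
2  | Grace | 1489.08
3  | Carol | 1230.08
4  | Carol | 527.84 
5  | Grace | 1899.51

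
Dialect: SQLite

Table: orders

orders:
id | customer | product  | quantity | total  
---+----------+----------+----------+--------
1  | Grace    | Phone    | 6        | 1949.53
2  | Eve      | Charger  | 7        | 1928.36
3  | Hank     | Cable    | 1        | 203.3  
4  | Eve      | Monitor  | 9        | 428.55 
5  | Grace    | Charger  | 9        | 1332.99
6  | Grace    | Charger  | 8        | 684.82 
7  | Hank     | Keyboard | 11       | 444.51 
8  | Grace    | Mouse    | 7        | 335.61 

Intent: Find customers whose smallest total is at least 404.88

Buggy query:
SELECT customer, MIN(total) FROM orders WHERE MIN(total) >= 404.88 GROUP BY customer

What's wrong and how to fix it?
Bug: MIN() in WHERE is a misuse of aggregate

Fix: Replace WHERE with HAVING after the GROUP BY

Corrected query:
SELECT customer, MIN(total) FROM orders GROUP BY customer HAVING MIN(total) >= 404.88

Result:
customer | MIN(total)
---------+-----------
Eve      | 428.55    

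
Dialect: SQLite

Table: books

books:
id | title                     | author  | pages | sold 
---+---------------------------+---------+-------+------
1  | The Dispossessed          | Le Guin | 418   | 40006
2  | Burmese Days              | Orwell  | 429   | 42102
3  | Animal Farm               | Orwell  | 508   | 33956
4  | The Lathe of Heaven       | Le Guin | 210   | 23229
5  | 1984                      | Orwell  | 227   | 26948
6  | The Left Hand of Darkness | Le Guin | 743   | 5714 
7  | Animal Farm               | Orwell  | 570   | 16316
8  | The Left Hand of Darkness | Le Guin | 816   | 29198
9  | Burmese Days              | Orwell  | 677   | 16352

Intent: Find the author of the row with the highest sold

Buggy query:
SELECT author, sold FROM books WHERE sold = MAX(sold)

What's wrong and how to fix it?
Bug: WHERE is evaluated per row; an aggregate over the whole table isn't defined there

Fix: Wrap MAX in a scalar subquery so WHERE compares against a single value

Corrected query:
SELECT author, sold FROM books WHERE sold = (SELECT MAX(sold) FROM books)

Result:
author | sold 
-------+------
Orwell | 42102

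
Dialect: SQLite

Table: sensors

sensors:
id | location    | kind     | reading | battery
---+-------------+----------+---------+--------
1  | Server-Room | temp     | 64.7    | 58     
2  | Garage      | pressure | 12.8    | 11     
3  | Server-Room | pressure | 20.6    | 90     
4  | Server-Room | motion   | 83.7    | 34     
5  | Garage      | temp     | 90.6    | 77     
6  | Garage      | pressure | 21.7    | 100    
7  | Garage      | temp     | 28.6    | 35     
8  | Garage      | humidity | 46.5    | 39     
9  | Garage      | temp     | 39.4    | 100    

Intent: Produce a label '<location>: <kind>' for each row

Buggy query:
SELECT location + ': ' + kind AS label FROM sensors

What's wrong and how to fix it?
Bug: SQLite uses || for string concatenation; + coerces text to numbers (yielding 0)

Fix: Replace + with || to concatenate text

Corrected query:
SELECT location || ': ' || kind AS label FROM sensors

Result:
label                
---------------------
Server-Room: temp    
Garage: pressure     
Server-Room: pressure
Server-Room: motion  
Garage: temp         
Garage: pressure     
Garage: temp         
Garage: humidity     
Garage: temp         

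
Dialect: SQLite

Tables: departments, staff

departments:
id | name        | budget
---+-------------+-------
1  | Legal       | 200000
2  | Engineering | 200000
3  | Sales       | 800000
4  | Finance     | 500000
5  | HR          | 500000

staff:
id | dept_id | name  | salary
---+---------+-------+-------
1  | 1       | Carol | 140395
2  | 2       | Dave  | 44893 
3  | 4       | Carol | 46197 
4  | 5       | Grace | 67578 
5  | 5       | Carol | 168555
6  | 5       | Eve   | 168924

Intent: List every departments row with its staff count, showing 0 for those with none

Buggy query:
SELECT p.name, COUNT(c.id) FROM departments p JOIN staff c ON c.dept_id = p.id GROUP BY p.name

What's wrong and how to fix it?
Bug: An inner join excludes parents with zero children

Fix: Use LEFT JOIN so parents without children still appear (COUNT(c.id) gives 0)

Corrected query:
SELECT p.name, COUNT(c.id) FROM departments p LEFT JOIN staff c ON c.dept_id = p.id GROUP BY p.name

Result:
name        | COUNT(c.id)
------------+------------
Engineering | 1          
Finance     | 1          
HR          | 3          
Legal       | 1          
Sales       | 0          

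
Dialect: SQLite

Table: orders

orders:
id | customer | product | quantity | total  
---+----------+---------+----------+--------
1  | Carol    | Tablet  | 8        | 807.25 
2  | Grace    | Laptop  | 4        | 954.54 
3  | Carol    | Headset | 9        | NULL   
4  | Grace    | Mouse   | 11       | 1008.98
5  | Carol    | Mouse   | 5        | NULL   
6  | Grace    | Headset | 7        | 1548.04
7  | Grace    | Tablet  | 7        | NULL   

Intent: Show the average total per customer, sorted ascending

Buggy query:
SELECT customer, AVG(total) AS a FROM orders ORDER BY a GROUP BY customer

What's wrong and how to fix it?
Bug: GROUP BY must precede ORDER BY

Fix: Reorder: SELECT … FROM … GROUP BY … ORDER BY …

Corrected query:
SELECT customer, AVG(total) AS a FROM orders GROUP BY customer ORDER BY a

Result:
customer | a      
---------+--------
Carol    | 807.25 
Grace    | 1170.52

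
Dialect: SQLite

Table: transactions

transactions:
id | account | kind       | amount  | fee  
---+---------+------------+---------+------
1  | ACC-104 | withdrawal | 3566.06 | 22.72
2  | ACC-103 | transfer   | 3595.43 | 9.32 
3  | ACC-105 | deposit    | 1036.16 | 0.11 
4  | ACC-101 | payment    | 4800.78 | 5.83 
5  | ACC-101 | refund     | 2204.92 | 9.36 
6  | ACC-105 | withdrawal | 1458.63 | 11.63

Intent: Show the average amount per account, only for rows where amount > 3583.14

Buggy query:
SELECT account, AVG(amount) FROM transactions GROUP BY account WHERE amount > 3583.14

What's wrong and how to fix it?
Bug: Row-level WHERE must come before GROUP BY in the clause order

Fix: Move the WHERE clause before GROUP BY

Corrected query:
SELECT account, AVG(amount) FROM transactions WHERE amount > 3583.14 GROUP BY account

Result:
account | AVG(amount)
--------+------------
ACC-101 | 4800.78    
ACC-103 | 3595.43    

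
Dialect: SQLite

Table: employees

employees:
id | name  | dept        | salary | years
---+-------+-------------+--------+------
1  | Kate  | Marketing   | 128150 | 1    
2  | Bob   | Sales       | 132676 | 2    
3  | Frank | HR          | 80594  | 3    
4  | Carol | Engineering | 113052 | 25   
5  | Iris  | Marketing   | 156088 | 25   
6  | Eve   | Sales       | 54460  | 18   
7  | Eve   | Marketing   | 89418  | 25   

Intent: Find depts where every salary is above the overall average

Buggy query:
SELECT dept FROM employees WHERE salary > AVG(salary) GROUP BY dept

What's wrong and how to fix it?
Bug: WHERE evaluates per row before aggregation, so AVG() is unavailable

Fix: Compute the overall average in a scalar subquery and compare each group's MIN against it in HAVING

Corrected query:
SELECT dept FROM employees GROUP BY dept HAVING MIN(salary) > (SELECT AVG(salary) FROM employees)

Result:
dept       
-----------
Engineering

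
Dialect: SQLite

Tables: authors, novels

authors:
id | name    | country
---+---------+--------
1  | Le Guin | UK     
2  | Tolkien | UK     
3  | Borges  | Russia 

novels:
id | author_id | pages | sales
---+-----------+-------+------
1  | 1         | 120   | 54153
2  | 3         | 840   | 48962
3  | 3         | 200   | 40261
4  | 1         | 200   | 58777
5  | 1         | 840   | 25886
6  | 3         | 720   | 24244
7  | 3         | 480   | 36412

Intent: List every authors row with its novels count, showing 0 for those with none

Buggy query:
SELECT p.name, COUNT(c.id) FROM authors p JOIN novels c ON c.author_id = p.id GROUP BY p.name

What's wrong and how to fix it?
Bug: An inner join excludes parents with zero children

Fix: Switch to LEFT JOIN to retain unmatched parent rows

Corrected query:
SELECT p.name, COUNT(c.id) FROM authors p LEFT JOIN novels c ON c.author_id = p.id GROUP BY p.name

Result:
name    | COUNT(c.id)
--------+------------
Borges  | 4          
Le Guin | 3          
Tolkien | 0          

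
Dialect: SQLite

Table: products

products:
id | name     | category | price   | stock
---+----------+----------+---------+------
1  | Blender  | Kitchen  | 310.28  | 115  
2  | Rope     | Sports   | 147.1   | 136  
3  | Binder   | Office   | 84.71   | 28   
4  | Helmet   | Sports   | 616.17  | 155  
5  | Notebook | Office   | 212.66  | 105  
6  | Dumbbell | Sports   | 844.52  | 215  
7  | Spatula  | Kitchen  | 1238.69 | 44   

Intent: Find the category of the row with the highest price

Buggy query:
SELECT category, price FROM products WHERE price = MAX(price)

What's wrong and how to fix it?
Bug: WHERE is evaluated per row; an aggregate over the whole table isn't defined there

Fix: Wrap MAX in a scalar subquery so WHERE compares against a single value

Corrected query:
SELECT category, price FROM products WHERE price = (SELECT MAX(price) FROM products)

Result:
category | price  
---------+--------
Kitchen  | 1238.69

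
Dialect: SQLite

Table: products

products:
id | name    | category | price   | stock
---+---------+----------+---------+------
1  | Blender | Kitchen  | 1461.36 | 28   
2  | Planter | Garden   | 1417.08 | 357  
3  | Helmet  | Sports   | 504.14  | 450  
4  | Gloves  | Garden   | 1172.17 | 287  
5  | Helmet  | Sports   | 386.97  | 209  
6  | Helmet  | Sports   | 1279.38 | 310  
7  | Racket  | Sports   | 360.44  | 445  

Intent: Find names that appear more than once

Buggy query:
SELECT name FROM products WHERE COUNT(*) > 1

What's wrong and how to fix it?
Bug: COUNT(*) is an aggregate and cannot be used in WHERE

Fix: GROUP BY name, then filter groups with HAVING COUNT(*) > 1

Corrected query:
SELECT name FROM products GROUP BY name HAVING COUNT(*) > 1

Result:
name  
------
Helmet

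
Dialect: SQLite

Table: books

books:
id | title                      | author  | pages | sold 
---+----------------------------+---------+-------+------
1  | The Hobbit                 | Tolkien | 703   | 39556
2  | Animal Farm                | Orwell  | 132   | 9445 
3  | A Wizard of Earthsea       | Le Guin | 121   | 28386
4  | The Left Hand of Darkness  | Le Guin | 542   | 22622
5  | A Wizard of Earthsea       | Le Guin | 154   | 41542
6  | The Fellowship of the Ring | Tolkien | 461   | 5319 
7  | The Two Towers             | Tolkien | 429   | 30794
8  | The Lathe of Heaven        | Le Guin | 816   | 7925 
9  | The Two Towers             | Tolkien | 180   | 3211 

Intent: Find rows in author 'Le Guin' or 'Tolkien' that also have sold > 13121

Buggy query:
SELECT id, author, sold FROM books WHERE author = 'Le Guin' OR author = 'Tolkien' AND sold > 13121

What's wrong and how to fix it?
Bug: AND binds tighter than OR, so this parses as author = 'Le Guin' OR (author = 'Tolkien' AND sold > 13121)

Fix: Add parentheses around the OR so the AND applies to both alternatives

Corrected query:
SELECT id, author, sold FROM books WHERE (author = 'Le Guin' OR author = 'Tolkien') AND sold > 13121

Result:
id | author  | sold 
---+---------+------
1  | Tolkien | 39556
3  | Le Guin | 28386
4  | Le Guin | 22622
5  | Le Guin | 41542
7  | Tolkien | 30794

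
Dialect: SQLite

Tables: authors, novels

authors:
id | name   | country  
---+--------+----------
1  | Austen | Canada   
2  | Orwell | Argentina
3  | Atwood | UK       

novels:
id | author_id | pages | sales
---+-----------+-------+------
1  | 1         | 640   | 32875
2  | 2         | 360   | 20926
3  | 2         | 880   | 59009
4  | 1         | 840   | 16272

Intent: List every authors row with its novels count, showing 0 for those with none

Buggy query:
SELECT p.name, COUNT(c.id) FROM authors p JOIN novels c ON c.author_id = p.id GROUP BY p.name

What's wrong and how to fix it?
Bug: An inner join excludes parents with zero children

Fix: Switch to LEFT JOIN to retain unmatched parent rows

Corrected query:
SELECT p.name, COUNT(c.id) FROM authors p LEFT JOIN novels c ON c.author_id = p.id GROUP BY p.name

Result:
name   | COUNT(c.id)
-------+------------
Atwood | 0          
Austen | 2          
Orwell | 2          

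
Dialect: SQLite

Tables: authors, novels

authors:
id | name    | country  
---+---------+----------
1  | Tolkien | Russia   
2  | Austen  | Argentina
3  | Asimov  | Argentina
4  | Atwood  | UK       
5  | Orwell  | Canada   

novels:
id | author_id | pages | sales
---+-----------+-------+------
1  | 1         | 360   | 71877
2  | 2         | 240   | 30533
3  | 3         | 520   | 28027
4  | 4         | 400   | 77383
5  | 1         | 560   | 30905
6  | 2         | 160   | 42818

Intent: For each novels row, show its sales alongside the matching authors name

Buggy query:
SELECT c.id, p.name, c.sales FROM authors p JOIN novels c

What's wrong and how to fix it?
Bug: Missing join condition: each novels row is matched to all authors rows instead of just its own

Fix: Specify the join condition linking the foreign key to the parent id

Corrected query:
SELECT c.id, p.name, c.sales FROM authors p JOIN novels c ON c.author_id = p.id

Result:
id | name    | sales
---+---------+------
1  | Tolkien | 71877
2  | Austen  | 30533
3  | Asimov  | 28027
4  | Atwood  | 77383
5  | Tolkien | 30905
6  | Austen  | 42818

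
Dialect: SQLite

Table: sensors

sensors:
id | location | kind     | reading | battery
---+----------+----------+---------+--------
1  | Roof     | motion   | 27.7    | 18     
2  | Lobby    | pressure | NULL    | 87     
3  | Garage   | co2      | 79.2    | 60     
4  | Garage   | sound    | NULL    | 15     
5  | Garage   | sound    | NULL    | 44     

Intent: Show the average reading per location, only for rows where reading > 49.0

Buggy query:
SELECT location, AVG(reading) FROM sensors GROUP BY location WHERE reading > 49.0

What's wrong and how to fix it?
Bug: WHERE cannot follow GROUP BY

Fix: Move the WHERE clause before GROUP BY

Corrected query:
SELECT location, AVG(reading) FROM sensors WHERE reading > 49.0 GROUP BY location

Result:
location | AVG(reading)
---------+-------------
Garage   | 79.2        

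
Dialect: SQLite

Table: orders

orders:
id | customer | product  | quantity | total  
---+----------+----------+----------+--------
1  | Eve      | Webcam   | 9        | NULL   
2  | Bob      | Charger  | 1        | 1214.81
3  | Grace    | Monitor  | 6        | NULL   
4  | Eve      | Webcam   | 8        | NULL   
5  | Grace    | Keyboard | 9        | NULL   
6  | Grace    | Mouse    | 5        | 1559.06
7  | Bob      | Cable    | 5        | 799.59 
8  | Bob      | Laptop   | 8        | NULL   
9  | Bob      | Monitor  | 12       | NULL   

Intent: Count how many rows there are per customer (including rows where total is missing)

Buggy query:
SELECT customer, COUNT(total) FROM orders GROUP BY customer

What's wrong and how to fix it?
Bug: COUNT(column) counts non-NULL values only; rows with NULL total aren't counted

Fix: Replace COUNT(total) with COUNT(*)

Corrected query:
SELECT customer, COUNT(*) FROM orders GROUP BY customer

Result:
customer | COUNT(*)
---------+---------
Bob      | 4       
Eve      | 2       
Grace    | 3       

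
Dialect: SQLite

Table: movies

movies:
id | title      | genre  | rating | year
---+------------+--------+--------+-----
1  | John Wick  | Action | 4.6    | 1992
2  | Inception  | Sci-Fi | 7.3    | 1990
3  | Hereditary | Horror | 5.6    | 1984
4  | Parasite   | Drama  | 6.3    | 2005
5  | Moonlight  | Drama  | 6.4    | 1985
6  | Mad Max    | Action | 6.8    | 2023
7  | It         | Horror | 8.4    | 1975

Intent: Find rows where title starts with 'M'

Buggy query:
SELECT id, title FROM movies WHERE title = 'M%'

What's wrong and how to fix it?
Bug: '=' compares the literal string including the % character; pattern matching needs LIKE

Fix: Replace '=' with LIKE so 'M%' is treated as a pattern

Corrected query:
SELECT id, title FROM movies WHERE title LIKE 'M%'

Result:
id | title    
---+----------
5  | Moonlight
6  | Mad Max  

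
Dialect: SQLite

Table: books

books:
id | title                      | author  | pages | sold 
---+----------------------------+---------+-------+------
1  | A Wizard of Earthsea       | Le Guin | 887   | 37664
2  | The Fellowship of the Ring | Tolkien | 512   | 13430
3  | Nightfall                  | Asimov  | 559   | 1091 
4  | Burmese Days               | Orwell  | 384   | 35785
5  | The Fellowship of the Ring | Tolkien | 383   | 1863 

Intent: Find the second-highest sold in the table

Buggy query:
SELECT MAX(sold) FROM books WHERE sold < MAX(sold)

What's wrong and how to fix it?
Bug: MAX(sold) on the right of the comparison is an aggregate-in-WHERE error

Fix: Put the inner MAX in a scalar subquery

Corrected query:
SELECT MAX(sold) FROM books WHERE sold < (SELECT MAX(sold) FROM books)

Result:
MAX(sold)
---------
35785    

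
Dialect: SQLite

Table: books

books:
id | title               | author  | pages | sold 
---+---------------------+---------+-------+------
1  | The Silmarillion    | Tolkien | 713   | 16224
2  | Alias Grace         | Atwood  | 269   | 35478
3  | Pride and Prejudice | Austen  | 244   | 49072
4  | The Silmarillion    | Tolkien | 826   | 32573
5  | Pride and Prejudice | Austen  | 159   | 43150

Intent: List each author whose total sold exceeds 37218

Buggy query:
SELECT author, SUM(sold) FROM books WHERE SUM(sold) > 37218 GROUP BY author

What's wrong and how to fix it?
Bug: WHERE runs before GROUP BY, so aggregates aren't available there

Fix: Move the aggregate condition to a HAVING clause

Corrected query:
SELECT author, SUM(sold) FROM books GROUP BY author HAVING SUM(sold) > 37218

Result:
author  | SUM(sold)
--------+----------
Austen  | 92222    
Tolkien | 48797    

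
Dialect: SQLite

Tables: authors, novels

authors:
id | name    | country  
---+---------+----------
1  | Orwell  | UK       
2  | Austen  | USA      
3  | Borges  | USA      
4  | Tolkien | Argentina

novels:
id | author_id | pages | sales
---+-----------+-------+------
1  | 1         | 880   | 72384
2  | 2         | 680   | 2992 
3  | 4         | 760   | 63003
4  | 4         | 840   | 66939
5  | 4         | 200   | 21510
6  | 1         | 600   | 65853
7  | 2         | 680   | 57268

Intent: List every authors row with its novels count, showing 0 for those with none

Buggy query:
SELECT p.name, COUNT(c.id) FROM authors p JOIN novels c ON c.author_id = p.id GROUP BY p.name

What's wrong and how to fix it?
Bug: INNER JOIN drops authors rows that have no matching novels rows

Fix: Switch to LEFT JOIN to retain unmatched parent rows

Corrected query:
SELECT p.name, COUNT(c.id) FROM authors p LEFT JOIN novels c ON c.author_id = p.id GROUP BY p.name

Result:
name    | COUNT(c.id)
--------+------------
Austen  | 2          
Borges  | 0          
Orwell  | 2          
Tolkien | 3          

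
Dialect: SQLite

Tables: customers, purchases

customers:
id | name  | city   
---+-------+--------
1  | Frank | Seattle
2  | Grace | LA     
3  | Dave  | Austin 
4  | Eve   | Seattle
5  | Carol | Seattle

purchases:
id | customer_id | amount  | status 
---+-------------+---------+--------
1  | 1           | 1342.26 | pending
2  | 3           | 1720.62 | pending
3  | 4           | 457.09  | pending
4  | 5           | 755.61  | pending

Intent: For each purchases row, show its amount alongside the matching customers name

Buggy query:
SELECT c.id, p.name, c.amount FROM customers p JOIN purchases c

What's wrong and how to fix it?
Bug: Missing join condition: each purchases row is matched to all customers rows instead of just its own

Fix: Specify the join condition linking the foreign key to the parent id

Corrected query:
SELECT c.id, p.name, c.amount FROM customers p JOIN purchases c ON c.customer_id = p.id

Result:
id | name  | amount 
---+-------+--------
1  | Frank | 1342.26
2  | Dave  | 1720.62
3  | Eve   | 457.09 
4  | Carol | 755.61 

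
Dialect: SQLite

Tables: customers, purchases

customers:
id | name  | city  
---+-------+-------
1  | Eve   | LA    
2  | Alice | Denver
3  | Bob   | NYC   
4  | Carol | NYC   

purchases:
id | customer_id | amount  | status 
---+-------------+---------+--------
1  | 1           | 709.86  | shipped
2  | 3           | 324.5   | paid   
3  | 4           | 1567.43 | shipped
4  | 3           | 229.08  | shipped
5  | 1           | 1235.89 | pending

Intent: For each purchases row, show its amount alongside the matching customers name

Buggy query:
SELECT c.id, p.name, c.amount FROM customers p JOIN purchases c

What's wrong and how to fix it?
Bug: Missing join condition: each purchases row is matched to all customers rows instead of just its own

Fix: Add ON c.customer_id = p.id to the JOIN

Corrected query:
SELECT c.id, p.name, c.amount FROM customers p JOIN purchases c ON c.customer_id = p.id

Result:
id | name  | amount 
---+-------+--------
1  | Eve   | 709.86 
2  | Bob   | 324.5  
3  | Carol | 1567.43
4  | Bob   | 229.08 
5  | Eve   | 1235.89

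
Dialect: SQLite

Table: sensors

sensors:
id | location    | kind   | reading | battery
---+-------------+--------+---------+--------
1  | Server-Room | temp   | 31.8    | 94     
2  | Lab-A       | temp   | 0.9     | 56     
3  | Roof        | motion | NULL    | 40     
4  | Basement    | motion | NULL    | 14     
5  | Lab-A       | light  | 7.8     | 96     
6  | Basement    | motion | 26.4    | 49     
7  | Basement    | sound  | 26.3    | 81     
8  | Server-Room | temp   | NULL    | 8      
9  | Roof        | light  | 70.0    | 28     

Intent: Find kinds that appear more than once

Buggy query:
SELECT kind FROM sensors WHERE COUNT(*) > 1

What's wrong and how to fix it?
Bug: COUNT(*) is an aggregate and cannot be used in WHERE

Fix: Group first, then use HAVING for the count condition

Corrected query:
SELECT kind FROM sensors GROUP BY kind HAVING COUNT(*) > 1

Result:
kind  
------
light 
motion
temp  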